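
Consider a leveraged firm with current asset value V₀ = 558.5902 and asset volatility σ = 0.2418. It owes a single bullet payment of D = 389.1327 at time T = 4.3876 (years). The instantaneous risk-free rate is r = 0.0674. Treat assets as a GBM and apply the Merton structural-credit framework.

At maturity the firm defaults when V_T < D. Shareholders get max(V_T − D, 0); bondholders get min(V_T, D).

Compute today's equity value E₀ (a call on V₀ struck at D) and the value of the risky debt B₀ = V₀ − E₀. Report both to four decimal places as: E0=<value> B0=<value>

E0=278.1949 B0=280.3953

d₁ = [ln(V₀/D) + (r + σ²/2)T] / (σ√T)
   = [ln(558.5902/389.1327) + (0.0674 + 0.5·0.2418²)·4.3876] / (0.2418·√4.3876)
   = [0.361496 + 0.423990] / 0.506489 = 1.550845
d₂ = d₁ − σ√T = 1.550845 − 0.506489 = 1.044356
N(d₁) = 0.939531,  N(d₂) = 0.851840,  e^(−rT) = 0.743993
E₀ = V₀·N(d₁) − D·e^(−rT)·N(d₂)
   = 558.5902·0.939531 − 389.1327·0.743993·0.851840 = 278.194902
B₀ = V₀ − E₀ = 558.5902 − 278.194902 = 280.395298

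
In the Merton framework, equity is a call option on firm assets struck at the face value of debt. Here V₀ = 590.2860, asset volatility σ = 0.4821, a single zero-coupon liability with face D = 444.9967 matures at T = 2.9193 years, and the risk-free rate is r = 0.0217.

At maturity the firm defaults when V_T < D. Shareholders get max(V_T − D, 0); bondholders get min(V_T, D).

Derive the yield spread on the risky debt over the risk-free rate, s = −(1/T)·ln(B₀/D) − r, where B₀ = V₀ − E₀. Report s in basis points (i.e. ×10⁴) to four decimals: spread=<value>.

spread=808.4297

d₁ = [ln(V₀/D) + (r + σ²/2)T] / (σ√T)
   = [ln(590.2860/444.9967) + (0.0217 + 0.5·0.4821²)·2.9193] / (0.4821·√2.9193)
   = [0.282540 + 0.402601] / 0.823714 = 0.831771
d₂ = d₁ − σ√T = 0.831771 − 0.823714 = 0.008057
N(d₁) = 0.797231,  N(d₂) = 0.503214,  e^(−rT) = 0.938616
E₀ = V₀·N(d₁) − D·e^(−rT)·N(d₂)
   = 590.2860·0.797231 − 444.9967·0.938616·0.503214 = 260.411206
B₀ = V₀ − E₀ = 590.2860 − 260.411206 = 329.874794
spread = −(1/T)·ln(B₀/D) − r = −(1/2.9193)·ln(329.874794/444.9967) − 0.0217 = 0.08084297
in basis points: 0.08084297 × 10⁴ = 808.4297 bp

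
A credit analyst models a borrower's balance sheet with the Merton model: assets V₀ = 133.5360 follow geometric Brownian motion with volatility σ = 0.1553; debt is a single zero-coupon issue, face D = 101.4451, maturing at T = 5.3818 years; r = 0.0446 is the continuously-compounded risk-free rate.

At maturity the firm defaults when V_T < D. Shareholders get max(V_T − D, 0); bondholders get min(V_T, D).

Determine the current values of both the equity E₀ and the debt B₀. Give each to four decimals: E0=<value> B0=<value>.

E0=55.0026 B0=78.5334

d₁ = [ln(V₀/D) + (r + σ²/2)T] / (σ√T)
   = [ln(133.5360/101.4451) + (0.0446 + 0.5·0.1553²)·5.3818] / (0.1553·√5.3818)
   = [0.274853 + 0.304928] / 0.360276 = 1.609269
d₂ = d₁ − σ√T = 1.609269 − 0.360276 = 1.248993
N(d₁) = 0.946221,  N(d₂) = 0.894166,  e^(−rT) = 0.786606
E₀ = V₀·N(d₁) − D·e^(−rT)·N(d₂)
   = 133.5360·0.946221 − 101.4451·0.786606·0.894166 = 55.002563
B₀ = V₀ − E₀ = 133.5360 − 55.002563 = 78.533437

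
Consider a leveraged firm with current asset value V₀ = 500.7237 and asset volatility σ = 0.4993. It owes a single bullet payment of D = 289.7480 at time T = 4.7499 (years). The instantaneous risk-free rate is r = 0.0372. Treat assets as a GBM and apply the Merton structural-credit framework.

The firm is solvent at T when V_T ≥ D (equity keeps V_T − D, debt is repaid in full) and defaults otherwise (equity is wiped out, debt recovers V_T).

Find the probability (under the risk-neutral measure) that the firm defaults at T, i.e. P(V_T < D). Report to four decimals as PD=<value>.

PD=0.4518

d₁ = [ln(V₀/D) + (r + σ²/2)T] / (σ√T)
   = [ln(500.7237/289.7480) + (0.0372 + 0.5·0.4993²)·4.7499] / (0.4993·√4.7499)
   = [0.547043 + 0.768772] / 1.088188 = 1.209181
d₂ = d₁ − σ√T = 1.209181 − 1.088188 = 0.120993
risk-neutral PD = N(−d₂) = N(-0.120993) = 0.451848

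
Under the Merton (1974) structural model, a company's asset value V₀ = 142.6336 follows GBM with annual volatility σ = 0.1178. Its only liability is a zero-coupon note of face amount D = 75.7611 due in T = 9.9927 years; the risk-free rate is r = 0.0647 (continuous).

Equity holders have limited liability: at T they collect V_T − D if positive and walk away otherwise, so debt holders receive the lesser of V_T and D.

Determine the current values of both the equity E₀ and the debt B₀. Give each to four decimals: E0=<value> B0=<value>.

d₁ = [ln(V₀/D) + (r + σ²/2)T] / (σ√T)
   = [ln(142.6336/75.7611) + (0.0647 + 0.5·0.1178²)·9.9927] / (0.1178·√9.9927)
   = [0.632694 + 0.715861] / 0.372380 = 3.621446
d₂ = d₁ − σ√T = 3.621446 − 0.372380 = 3.249066
N(d₁) = 0.999854,  N(d₂) = 0.999421,  e^(−rT) = 0.523862
E₀ = V₀·N(d₁) − D·e^(−rT)·N(d₂)
   = 142.6336·0.999854 − 75.7611·0.523862·0.999421 = 102.947350
B₀ = V₀ − E₀ = 142.6336 − 102.947350 = 39.686250

E0=102.9473 B0=39.6863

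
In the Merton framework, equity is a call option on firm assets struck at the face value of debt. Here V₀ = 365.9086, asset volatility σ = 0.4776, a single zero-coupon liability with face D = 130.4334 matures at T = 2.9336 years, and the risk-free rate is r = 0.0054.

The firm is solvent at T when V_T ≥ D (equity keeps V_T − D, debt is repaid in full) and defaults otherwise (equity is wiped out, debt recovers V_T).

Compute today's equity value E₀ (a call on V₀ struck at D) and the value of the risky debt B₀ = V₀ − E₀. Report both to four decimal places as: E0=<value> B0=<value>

E0=245.4708 B0=120.4378

d₁ = [ln(V₀/D) + (r + σ²/2)T] / (σ√T)
   = [ln(365.9086/130.4334) + (0.0054 + 0.5·0.4776²)·2.9336] / (0.4776·√2.9336)
   = [1.031521 + 0.350421] / 0.818022 = 1.689371
d₂ = d₁ − σ√T = 1.689371 − 0.818022 = 0.871349
N(d₁) = 0.954426,  N(d₂) = 0.808218,  e^(−rT) = 0.984283
E₀ = V₀·N(d₁) − D·e^(−rT)·N(d₂)
   = 365.9086·0.954426 − 130.4334·0.984283·0.808218 = 245.470781
B₀ = V₀ − E₀ = 365.9086 − 245.470781 = 120.437819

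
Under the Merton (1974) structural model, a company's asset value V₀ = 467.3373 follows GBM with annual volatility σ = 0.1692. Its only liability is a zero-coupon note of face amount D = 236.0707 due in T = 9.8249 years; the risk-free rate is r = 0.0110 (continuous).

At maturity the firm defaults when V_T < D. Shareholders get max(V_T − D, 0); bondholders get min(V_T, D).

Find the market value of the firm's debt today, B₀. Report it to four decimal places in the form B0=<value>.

B0=207.0256

d₁ = [ln(V₀/D) + (r + σ²/2)T] / (σ√T)
   = [ln(467.3373/236.0707) + (0.0110 + 0.5·0.1692²)·9.8249] / (0.1692·√9.8249)
   = [0.682920 + 0.248711] / 0.530352 = 1.756626
d₂ = d₁ − σ√T = 1.756626 − 0.530352 = 1.226274
N(d₁) = 0.960509,  N(d₂) = 0.889952,  e^(−rT) = 0.897561
E₀ = V₀·N(d₁) − D·e^(−rT)·N(d₂)
   = 467.3373·0.960509 − 236.0707·0.897561·0.889952 = 260.311673
B₀ = V₀ − E₀ = 467.3373 − 260.311673 = 207.025627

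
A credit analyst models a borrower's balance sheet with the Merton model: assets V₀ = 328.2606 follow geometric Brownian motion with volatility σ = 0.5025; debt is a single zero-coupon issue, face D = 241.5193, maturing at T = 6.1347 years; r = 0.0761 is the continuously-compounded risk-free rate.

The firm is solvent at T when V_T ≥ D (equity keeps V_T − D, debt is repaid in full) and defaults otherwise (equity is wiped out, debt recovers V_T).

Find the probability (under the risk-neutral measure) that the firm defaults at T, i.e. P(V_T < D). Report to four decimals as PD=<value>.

d₁ = [ln(V₀/D) + (r + σ²/2)T] / (σ√T)
   = [ln(328.2606/241.5193) + (0.0761 + 0.5·0.5025²)·6.1347] / (0.5025·√6.1347)
   = [0.306858 + 1.241376] / 1.244608 = 1.243953
d₂ = d₁ − σ√T = 1.243953 − 1.244608 = -0.000656
risk-neutral PD = N(−d₂) = N(0.000656) = 0.500262

PD=0.5003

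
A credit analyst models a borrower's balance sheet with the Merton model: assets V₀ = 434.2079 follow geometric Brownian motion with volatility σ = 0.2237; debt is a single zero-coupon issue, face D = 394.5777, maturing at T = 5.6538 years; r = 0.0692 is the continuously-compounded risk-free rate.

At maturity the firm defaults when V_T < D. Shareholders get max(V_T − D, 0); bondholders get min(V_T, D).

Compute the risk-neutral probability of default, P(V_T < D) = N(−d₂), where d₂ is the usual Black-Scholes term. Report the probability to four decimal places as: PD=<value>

PD=0.2580

d₁ = [ln(V₀/D) + (r + σ²/2)T] / (σ√T)
   = [ln(434.2079/394.5777) + (0.0692 + 0.5·0.2237²)·5.6538] / (0.2237·√5.6538)
   = [0.095707 + 0.532706] / 0.531908 = 1.181433
d₂ = d₁ − σ√T = 1.181433 − 0.531908 = 0.649525
risk-neutral PD = N(−d₂) = N(-0.649525) = 0.257999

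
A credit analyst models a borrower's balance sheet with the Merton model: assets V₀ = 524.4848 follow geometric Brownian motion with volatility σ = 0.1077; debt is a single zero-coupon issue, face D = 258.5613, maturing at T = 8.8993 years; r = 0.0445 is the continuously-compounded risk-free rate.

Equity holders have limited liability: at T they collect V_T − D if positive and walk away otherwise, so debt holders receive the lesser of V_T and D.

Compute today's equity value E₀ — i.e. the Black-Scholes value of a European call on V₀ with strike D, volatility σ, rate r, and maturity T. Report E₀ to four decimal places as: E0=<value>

d₁ = [ln(V₀/D) + (r + σ²/2)T] / (σ√T)
   = [ln(524.4848/258.5613) + (0.0445 + 0.5·0.1077²)·8.8993] / (0.1077·√8.8993)
   = [0.707284 + 0.447632] / 0.321287 = 3.594649
d₂ = d₁ − σ√T = 3.594649 − 0.321287 = 3.273362
N(d₁) = 0.999838,  N(d₂) = 0.999469,  e^(−rT) = 0.672994
E₀ = V₀·N(d₁) − D·e^(−rT)·N(d₂)
   = 524.4848·0.999838 − 258.5613·0.672994·0.999469 = 350.481876

E0=350.4819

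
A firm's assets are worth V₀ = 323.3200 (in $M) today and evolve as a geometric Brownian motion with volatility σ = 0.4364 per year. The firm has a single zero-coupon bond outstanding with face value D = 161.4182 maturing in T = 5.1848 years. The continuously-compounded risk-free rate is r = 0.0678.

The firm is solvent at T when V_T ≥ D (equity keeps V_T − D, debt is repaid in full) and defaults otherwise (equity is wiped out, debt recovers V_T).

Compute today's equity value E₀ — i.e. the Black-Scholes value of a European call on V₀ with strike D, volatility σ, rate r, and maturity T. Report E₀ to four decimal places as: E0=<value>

d₁ = [ln(V₀/D) + (r + σ²/2)T] / (σ√T)
   = [ln(323.3200/161.4182) + (0.0678 + 0.5·0.4364²)·5.1848] / (0.4364·√5.1848)
   = [0.694644 + 0.845239] / 0.993690 = 1.549662
d₂ = d₁ − σ√T = 1.549662 − 0.993690 = 0.555972
N(d₁) = 0.939389,  N(d₂) = 0.710885,  e^(−rT) = 0.703611
E₀ = V₀·N(d₁) − D·e^(−rT)·N(d₂)
   = 323.3200·0.939389 − 161.4182·0.703611·0.710885 = 222.983908

E0=222.9839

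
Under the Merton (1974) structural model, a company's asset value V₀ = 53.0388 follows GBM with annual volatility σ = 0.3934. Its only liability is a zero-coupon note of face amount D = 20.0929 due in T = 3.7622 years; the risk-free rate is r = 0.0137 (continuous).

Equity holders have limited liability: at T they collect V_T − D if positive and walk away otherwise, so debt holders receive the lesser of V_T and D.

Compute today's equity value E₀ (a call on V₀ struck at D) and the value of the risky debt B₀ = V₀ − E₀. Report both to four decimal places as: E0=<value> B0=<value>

E0=34.9205 B0=18.1183

d₁ = [ln(V₀/D) + (r + σ²/2)T] / (σ√T)
   = [ln(53.0388/20.0929) + (0.0137 + 0.5·0.3934²)·3.7622] / (0.3934·√3.7622)
   = [0.970657 + 0.342668] / 0.763054 = 1.721143
d₂ = d₁ − σ√T = 1.721143 − 0.763054 = 0.958089
N(d₁) = 0.957388,  N(d₂) = 0.830991,  e^(−rT) = 0.949764
E₀ = V₀·N(d₁) − D·e^(−rT)·N(d₂)
   = 53.0388·0.957388 − 20.0929·0.949764·0.830991 = 34.920465
B₀ = V₀ − E₀ = 53.0388 − 34.920465 = 18.118335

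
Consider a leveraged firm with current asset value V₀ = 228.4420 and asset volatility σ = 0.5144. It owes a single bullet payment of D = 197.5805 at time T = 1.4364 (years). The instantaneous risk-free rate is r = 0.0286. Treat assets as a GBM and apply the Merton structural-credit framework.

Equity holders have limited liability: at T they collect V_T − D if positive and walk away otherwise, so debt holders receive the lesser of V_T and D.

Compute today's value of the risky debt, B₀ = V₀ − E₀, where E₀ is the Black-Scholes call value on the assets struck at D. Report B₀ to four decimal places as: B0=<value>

B0=156.2137

d₁ = [ln(V₀/D) + (r + σ²/2)T] / (σ√T)
   = [ln(228.4420/197.5805) + (0.0286 + 0.5·0.5144²)·1.4364] / (0.5144·√1.4364)
   = [0.145136 + 0.231122] / 0.616508 = 0.610306
d₂ = d₁ − σ√T = 0.610306 − 0.616508 = -0.006202
N(d₁) = 0.729170,  N(d₂) = 0.497526,  e^(−rT) = 0.959751
E₀ = V₀·N(d₁) − D·e^(−rT)·N(d₂)
   = 228.4420·0.729170 − 197.5805·0.959751·0.497526 = 72.228254
B₀ = V₀ − E₀ = 228.4420 − 72.228254 = 156.213746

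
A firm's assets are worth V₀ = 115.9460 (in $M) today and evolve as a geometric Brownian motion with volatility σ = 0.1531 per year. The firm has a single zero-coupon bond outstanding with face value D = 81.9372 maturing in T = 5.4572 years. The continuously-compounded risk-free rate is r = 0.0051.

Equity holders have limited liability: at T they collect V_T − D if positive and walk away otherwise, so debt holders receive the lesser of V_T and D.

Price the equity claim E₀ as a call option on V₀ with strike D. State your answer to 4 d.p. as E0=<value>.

E0=38.8403

d₁ = [ln(V₀/D) + (r + σ²/2)T] / (σ√T)
   = [ln(115.9460/81.9372) + (0.0051 + 0.5·0.1531²)·5.4572] / (0.1531·√5.4572)
   = [0.347171 + 0.091789] / 0.357652 = 1.227341
d₂ = d₁ − σ√T = 1.227341 − 0.357652 = 0.869690
N(d₁) = 0.890153,  N(d₂) = 0.807765,  e^(−rT) = 0.972552
E₀ = V₀·N(d₁) − D·e^(−rT)·N(d₂)
   = 115.9460·0.890153 − 81.9372·0.972552·0.807765 = 38.840329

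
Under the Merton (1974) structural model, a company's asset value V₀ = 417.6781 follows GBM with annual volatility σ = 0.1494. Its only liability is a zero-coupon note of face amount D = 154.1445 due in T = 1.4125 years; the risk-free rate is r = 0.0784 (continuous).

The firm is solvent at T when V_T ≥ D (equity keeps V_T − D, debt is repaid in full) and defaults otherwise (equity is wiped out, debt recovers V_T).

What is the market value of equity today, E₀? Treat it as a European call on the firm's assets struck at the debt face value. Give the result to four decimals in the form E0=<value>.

d₁ = [ln(V₀/D) + (r + σ²/2)T] / (σ√T)
   = [ln(417.6781/154.1445) + (0.0784 + 0.5·0.1494²)·1.4125] / (0.1494·√1.4125)
   = [0.996821 + 0.126504] / 0.177560 = 6.326454
d₂ = d₁ − σ√T = 6.326454 − 0.177560 = 6.148894
N(d₁) = 1.000000,  N(d₂) = 1.000000,  e^(−rT) = 0.895171
E₀ = V₀·N(d₁) − D·e^(−rT)·N(d₂)
   = 417.6781·1.000000 − 154.1445·0.895171·1.000000 = 279.692342

E0=279.6923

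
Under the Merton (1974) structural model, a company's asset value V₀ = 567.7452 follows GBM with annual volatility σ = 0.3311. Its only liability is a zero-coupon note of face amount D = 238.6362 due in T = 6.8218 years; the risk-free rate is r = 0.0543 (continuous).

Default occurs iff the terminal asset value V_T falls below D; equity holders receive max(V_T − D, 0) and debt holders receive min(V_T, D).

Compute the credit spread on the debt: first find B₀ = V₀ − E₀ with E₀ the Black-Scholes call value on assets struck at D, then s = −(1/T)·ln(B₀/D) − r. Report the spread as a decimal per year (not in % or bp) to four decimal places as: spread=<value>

d₁ = [ln(V₀/D) + (r + σ²/2)T] / (σ√T)
   = [ln(567.7452/238.6362) + (0.0543 + 0.5·0.3311²)·6.8218] / (0.3311·√6.8218)
   = [0.866733 + 0.744351] / 0.864786 = 1.862985
d₂ = d₁ − σ√T = 1.862985 − 0.864786 = 0.998199
N(d₁) = 0.968768,  N(d₂) = 0.840909,  e^(−rT) = 0.690442
E₀ = V₀·N(d₁) − D·e^(−rT)·N(d₂)
   = 567.7452·0.968768 − 238.6362·0.690442·0.840909 = 411.461495
B₀ = V₀ − E₀ = 567.7452 − 411.461495 = 156.283705
spread = −(1/T)·ln(B₀/D) − r = −(1/6.8218)·ln(156.283705/238.6362) − 0.0543 = 0.00774627

spread=0.0077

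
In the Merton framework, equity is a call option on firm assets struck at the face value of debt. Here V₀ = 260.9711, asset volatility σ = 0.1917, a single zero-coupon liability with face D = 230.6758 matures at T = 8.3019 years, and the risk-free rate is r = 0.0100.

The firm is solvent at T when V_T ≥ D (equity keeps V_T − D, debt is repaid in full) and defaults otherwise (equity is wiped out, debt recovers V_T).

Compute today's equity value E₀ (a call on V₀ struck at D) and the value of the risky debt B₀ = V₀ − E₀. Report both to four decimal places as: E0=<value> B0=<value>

E0=79.2737 B0=181.6974

d₁ = [ln(V₀/D) + (r + σ²/2)T] / (σ√T)
   = [ln(260.9711/230.6758) + (0.0100 + 0.5·0.1917²)·8.3019] / (0.1917·√8.3019)
   = [0.123396 + 0.235562] / 0.552346 = 0.649880
d₂ = d₁ − σ√T = 0.649880 − 0.552346 = 0.097534
N(d₁) = 0.742115,  N(d₂) = 0.538849,  e^(−rT) = 0.920334
E₀ = V₀·N(d₁) − D·e^(−rT)·N(d₂)
   = 260.9711·0.742115 − 230.6758·0.920334·0.538849 = 79.273656
B₀ = V₀ − E₀ = 260.9711 − 79.273656 = 181.697444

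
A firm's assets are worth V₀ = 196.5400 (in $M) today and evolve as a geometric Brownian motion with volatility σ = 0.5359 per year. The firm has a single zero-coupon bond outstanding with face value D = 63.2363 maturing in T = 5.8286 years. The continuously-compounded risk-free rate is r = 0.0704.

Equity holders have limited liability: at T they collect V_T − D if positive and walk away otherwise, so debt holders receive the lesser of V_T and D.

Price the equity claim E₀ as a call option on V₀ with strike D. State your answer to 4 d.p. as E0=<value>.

d₁ = [ln(V₀/D) + (r + σ²/2)T] / (σ√T)
   = [ln(196.5400/63.2363) + (0.0704 + 0.5·0.5359²)·5.8286] / (0.5359·√5.8286)
   = [1.133987 + 1.247288] / 1.293796 = 1.840533
d₂ = d₁ − σ√T = 1.840533 − 1.293796 = 0.546737
N(d₁) = 0.967155,  N(d₂) = 0.707720,  e^(−rT) = 0.663429
E₀ = V₀·N(d₁) − D·e^(−rT)·N(d₂)
   = 196.5400·0.967155 − 63.2363·0.663429·0.707720 = 160.393801

E0=160.3938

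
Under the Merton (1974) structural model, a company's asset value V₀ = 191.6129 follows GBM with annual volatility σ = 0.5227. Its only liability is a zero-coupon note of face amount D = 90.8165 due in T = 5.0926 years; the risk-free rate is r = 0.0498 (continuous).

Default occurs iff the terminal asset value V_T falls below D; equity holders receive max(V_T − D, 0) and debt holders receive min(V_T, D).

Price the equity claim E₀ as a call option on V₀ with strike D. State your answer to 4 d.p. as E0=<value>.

E0=134.7781

d₁ = [ln(V₀/D) + (r + σ²/2)T] / (σ√T)
   = [ln(191.6129/90.8165) + (0.0498 + 0.5·0.5227²)·5.0926] / (0.5227·√5.0926)
   = [0.746636 + 0.949300] / 1.179566 = 1.437762
d₂ = d₁ − σ√T = 1.437762 − 1.179566 = 0.258196
N(d₁) = 0.924749,  N(d₂) = 0.601872,  e^(−rT) = 0.775993
E₀ = V₀·N(d₁) − D·e^(−rT)·N(d₂)
   = 191.6129·0.924749 − 90.8165·0.775993·0.601872 = 134.778148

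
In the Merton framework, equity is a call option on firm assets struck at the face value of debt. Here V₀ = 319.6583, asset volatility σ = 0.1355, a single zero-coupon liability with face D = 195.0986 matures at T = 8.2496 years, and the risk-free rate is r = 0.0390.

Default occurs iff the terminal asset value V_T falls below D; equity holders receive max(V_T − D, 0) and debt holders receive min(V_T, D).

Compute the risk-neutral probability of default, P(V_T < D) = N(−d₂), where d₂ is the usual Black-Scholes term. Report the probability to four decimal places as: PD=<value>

d₁ = [ln(V₀/D) + (r + σ²/2)T] / (σ√T)
   = [ln(319.6583/195.0986) + (0.0390 + 0.5·0.1355²)·8.2496] / (0.1355·√8.2496)
   = [0.493748 + 0.397467] / 0.389185 = 2.289952
d₂ = d₁ − σ√T = 2.289952 − 0.389185 = 1.900767
risk-neutral PD = N(−d₂) = N(-1.900767) = 0.028666

PD=0.0287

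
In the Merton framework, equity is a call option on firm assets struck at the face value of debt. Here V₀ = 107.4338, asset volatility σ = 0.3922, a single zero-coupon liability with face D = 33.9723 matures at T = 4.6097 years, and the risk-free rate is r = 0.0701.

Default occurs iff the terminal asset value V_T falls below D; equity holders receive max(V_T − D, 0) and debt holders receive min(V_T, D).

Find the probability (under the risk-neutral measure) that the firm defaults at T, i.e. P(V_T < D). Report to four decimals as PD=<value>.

d₁ = [ln(V₀/D) + (r + σ²/2)T] / (σ√T)
   = [ln(107.4338/33.9723) + (0.0701 + 0.5·0.3922²)·4.6097] / (0.3922·√4.6097)
   = [1.151329 + 0.677674] / 0.842062 = 2.172054
d₂ = d₁ − σ√T = 2.172054 − 0.842062 = 1.329992
risk-neutral PD = N(−d₂) = N(-1.329992) = 0.091760

PD=0.0918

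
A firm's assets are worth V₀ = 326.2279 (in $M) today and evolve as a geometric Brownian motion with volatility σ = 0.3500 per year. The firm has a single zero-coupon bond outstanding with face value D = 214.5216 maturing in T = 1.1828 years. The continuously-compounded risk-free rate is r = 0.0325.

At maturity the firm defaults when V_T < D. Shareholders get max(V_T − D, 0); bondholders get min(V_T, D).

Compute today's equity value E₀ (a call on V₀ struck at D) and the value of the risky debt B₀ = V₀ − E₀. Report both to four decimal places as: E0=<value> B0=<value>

d₁ = [ln(V₀/D) + (r + σ²/2)T] / (σ√T)
   = [ln(326.2279/214.5216) + (0.0325 + 0.5·0.3500²)·1.1828] / (0.3500·√1.1828)
   = [0.419186 + 0.110887] / 0.380648 = 1.392555
d₂ = d₁ − σ√T = 1.392555 − 0.380648 = 1.011906
N(d₁) = 0.918123,  N(d₂) = 0.844209,  e^(−rT) = 0.962288
E₀ = V₀·N(d₁) − D·e^(−rT)·N(d₂)
   = 326.2279·0.918123 − 214.5216·0.962288·0.844209 = 125.245865
B₀ = V₀ − E₀ = 326.2279 − 125.245865 = 200.982035

E0=125.2459 B0=200.9820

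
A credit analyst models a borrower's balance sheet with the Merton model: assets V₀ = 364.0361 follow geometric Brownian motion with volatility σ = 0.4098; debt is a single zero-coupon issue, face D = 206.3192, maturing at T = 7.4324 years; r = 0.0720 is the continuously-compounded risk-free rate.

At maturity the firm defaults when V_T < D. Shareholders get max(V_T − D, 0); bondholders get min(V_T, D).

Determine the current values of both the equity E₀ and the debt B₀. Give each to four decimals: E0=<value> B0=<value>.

d₁ = [ln(V₀/D) + (r + σ²/2)T] / (σ√T)
   = [ln(364.0361/206.3192) + (0.0720 + 0.5·0.4098²)·7.4324] / (0.4098·√7.4324)
   = [0.567829 + 1.159217] / 1.117214 = 1.545850
d₂ = d₁ − σ√T = 1.545850 − 1.117214 = 0.428635
N(d₁) = 0.938930,  N(d₂) = 0.665906,  e^(−rT) = 0.585592
E₀ = V₀·N(d₁) − D·e^(−rT)·N(d₂)
   = 364.0361·0.938930 − 206.3192·0.585592·0.665906 = 261.350346
B₀ = V₀ − E₀ = 364.0361 − 261.350346 = 102.685754

E0=261.3503 B0=102.6858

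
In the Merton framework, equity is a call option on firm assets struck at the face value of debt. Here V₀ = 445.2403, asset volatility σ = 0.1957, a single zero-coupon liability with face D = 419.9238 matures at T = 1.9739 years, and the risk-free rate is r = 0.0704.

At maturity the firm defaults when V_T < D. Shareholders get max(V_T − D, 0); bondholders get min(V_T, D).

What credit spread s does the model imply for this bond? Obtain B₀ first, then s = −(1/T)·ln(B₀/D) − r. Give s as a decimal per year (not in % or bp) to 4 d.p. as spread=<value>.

spread=0.0216

d₁ = [ln(V₀/D) + (r + σ²/2)T] / (σ√T)
   = [ln(445.2403/419.9238) + (0.0704 + 0.5·0.1957²)·1.9739] / (0.1957·√1.9739)
   = [0.058541 + 0.176761] / 0.274950 = 0.855800
d₂ = d₁ − σ√T = 0.855800 − 0.274950 = 0.580851
N(d₁) = 0.803946,  N(d₂) = 0.719329,  e^(−rT) = 0.870261
E₀ = V₀·N(d₁) − D·e^(−rT)·N(d₂)
   = 445.2403·0.803946 − 419.9238·0.870261·0.719329 = 95.075109
B₀ = V₀ − E₀ = 445.2403 − 95.075109 = 350.165191
spread = −(1/T)·ln(B₀/D) − r = −(1/1.9739)·ln(350.165191/419.9238) − 0.0704 = 0.02163518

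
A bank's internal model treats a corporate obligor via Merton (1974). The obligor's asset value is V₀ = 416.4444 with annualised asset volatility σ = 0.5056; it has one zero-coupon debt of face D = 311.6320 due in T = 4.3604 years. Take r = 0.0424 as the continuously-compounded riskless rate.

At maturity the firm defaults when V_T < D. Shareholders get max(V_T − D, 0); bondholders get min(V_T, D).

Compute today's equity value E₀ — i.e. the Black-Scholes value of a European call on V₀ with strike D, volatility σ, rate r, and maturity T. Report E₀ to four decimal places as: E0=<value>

d₁ = [ln(V₀/D) + (r + σ²/2)T] / (σ√T)
   = [ln(416.4444/311.6320) + (0.0424 + 0.5·0.5056²)·4.3604] / (0.5056·√4.3604)
   = [0.289930 + 0.742208] / 1.055772 = 0.977615
d₂ = d₁ − σ√T = 0.977615 − 1.055772 = -0.078158
N(d₁) = 0.835868,  N(d₂) = 0.468851,  e^(−rT) = 0.831203
E₀ = V₀·N(d₁) − D·e^(−rT)·N(d₂)
   = 416.4444·0.835868 − 311.6320·0.831203·0.468851 = 226.646007

E0=226.6460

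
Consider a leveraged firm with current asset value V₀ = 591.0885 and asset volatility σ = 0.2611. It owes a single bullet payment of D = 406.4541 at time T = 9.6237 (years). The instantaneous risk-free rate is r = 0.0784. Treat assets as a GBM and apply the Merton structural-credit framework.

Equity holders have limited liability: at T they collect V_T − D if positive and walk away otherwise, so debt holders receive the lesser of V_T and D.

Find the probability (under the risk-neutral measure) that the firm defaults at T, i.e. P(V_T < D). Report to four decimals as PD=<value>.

PD=0.1614

d₁ = [ln(V₀/D) + (r + σ²/2)T] / (σ√T)
   = [ln(591.0885/406.4541) + (0.0784 + 0.5·0.2611²)·9.6237] / (0.2611·√9.6237)
   = [0.374495 + 1.082537] / 0.809987 = 1.798834
d₂ = d₁ − σ√T = 1.798834 − 0.809987 = 0.988848
risk-neutral PD = N(−d₂) = N(-0.988848) = 0.161369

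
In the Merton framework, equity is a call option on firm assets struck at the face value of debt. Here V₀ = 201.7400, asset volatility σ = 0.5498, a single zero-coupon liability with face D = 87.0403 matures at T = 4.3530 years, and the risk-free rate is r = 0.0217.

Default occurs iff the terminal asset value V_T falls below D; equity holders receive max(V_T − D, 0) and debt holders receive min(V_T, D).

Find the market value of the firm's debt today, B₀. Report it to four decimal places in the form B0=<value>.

d₁ = [ln(V₀/D) + (r + σ²/2)T] / (σ√T)
   = [ln(201.7400/87.0403) + (0.0217 + 0.5·0.5498²)·4.3530] / (0.5498·√4.3530)
   = [0.840609 + 0.752373] / 1.147094 = 1.388710
d₂ = d₁ − σ√T = 1.388710 − 1.147094 = 0.241616
N(d₁) = 0.917540,  N(d₂) = 0.595461,  e^(−rT) = 0.909864
E₀ = V₀·N(d₁) − D·e^(−rT)·N(d₂)
   = 201.7400·0.917540 − 87.0403·0.909864·0.595461 = 137.946980
B₀ = V₀ − E₀ = 201.7400 − 137.946980 = 63.793020

B0=63.7930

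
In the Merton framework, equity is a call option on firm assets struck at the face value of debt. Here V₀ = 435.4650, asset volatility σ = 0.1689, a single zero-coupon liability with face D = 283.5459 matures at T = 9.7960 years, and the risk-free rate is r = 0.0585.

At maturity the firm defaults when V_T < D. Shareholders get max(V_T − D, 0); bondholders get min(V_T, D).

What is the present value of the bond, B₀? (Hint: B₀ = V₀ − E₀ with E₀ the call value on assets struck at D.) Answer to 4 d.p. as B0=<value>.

B0=158.3438

d₁ = [ln(V₀/D) + (r + σ²/2)T] / (σ√T)
   = [ln(435.4650/283.5459) + (0.0585 + 0.5·0.1689²)·9.7960] / (0.1689·√9.7960)
   = [0.429040 + 0.712792] / 0.528633 = 2.159974
d₂ = d₁ − σ√T = 2.159974 − 0.528633 = 1.631341
N(d₁) = 0.984613,  N(d₂) = 0.948591,  e^(−rT) = 0.563794
E₀ = V₀·N(d₁) − D·e^(−rT)·N(d₂)
   = 435.4650·0.984613 − 283.5459·0.563794·0.948591 = 277.121167
B₀ = V₀ − E₀ = 435.4650 − 277.121167 = 158.343833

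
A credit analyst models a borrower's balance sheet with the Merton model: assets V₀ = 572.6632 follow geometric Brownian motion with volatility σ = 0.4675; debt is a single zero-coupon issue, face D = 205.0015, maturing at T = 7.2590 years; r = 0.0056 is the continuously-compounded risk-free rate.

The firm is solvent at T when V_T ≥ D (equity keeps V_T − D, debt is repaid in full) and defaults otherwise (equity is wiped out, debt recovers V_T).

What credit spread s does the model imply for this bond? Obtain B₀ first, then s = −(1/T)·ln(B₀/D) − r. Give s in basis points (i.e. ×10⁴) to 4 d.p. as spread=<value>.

spread=326.0418

d₁ = [ln(V₀/D) + (r + σ²/2)T] / (σ√T)
   = [ln(572.6632/205.0015) + (0.0056 + 0.5·0.4675²)·7.2590] / (0.4675·√7.2590)
   = [1.027280 + 0.833900] / 1.259563 = 1.477640
d₂ = d₁ − σ√T = 1.477640 − 1.259563 = 0.218076
N(d₁) = 0.930248,  N(d₂) = 0.586315,  e^(−rT) = 0.960165
E₀ = V₀·N(d₁) − D·e^(−rT)·N(d₂)
   = 572.6632·0.930248 − 205.0015·0.960165·0.586315 = 417.311252
B₀ = V₀ − E₀ = 572.6632 − 417.311252 = 155.351948
spread = −(1/T)·ln(B₀/D) − r = −(1/7.2590)·ln(155.351948/205.0015) − 0.0056 = 0.03260418
in basis points: 0.03260418 × 10⁴ = 326.0418 bp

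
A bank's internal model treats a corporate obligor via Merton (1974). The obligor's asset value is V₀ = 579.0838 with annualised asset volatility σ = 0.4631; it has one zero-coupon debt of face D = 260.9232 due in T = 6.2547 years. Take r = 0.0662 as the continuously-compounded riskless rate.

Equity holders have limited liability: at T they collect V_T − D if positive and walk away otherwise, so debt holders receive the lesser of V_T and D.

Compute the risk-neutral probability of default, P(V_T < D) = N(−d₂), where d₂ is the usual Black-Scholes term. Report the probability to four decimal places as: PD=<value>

d₁ = [ln(V₀/D) + (r + σ²/2)T] / (σ√T)
   = [ln(579.0838/260.9232) + (0.0662 + 0.5·0.4631²)·6.2547] / (0.4631·√6.2547)
   = [0.797221 + 1.084758] / 1.158185 = 1.624938
d₂ = d₁ − σ√T = 1.624938 − 1.158185 = 0.466752
risk-neutral PD = N(−d₂) = N(-0.466752) = 0.320339

PD=0.3203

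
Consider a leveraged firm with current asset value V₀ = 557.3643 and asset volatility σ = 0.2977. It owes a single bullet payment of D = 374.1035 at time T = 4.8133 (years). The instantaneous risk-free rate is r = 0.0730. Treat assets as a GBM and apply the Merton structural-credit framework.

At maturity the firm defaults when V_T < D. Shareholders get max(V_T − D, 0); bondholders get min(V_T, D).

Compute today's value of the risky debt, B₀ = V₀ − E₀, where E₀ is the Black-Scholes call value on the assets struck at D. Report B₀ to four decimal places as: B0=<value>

B0=248.2189

d₁ = [ln(V₀/D) + (r + σ²/2)T] / (σ√T)
   = [ln(557.3643/374.1035) + (0.0730 + 0.5·0.2977²)·4.8133] / (0.2977·√4.8133)
   = [0.398687 + 0.564661] / 0.653131 = 1.474968
d₂ = d₁ − σ√T = 1.474968 − 0.653131 = 0.821837
N(d₁) = 0.929889,  N(d₂) = 0.794415,  e^(−rT) = 0.703723
E₀ = V₀·N(d₁) − D·e^(−rT)·N(d₂)
   = 557.3643·0.929889 − 374.1035·0.703723·0.794415 = 309.145364
B₀ = V₀ − E₀ = 557.3643 − 309.145364 = 248.218936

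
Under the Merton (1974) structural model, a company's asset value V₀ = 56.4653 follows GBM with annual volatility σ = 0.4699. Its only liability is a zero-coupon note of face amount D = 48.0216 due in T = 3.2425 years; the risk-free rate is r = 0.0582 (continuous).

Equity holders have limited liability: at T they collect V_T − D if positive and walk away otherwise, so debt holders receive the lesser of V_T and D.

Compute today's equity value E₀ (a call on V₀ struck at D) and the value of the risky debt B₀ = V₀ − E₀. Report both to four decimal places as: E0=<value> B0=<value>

E0=25.3626 B0=31.1027

d₁ = [ln(V₀/D) + (r + σ²/2)T] / (σ√T)
   = [ln(56.4653/48.0216) + (0.0582 + 0.5·0.4699²)·3.2425] / (0.4699·√3.2425)
   = [0.161975 + 0.546695] / 0.846146 = 0.837527
d₂ = d₁ − σ√T = 0.837527 − 0.846146 = -0.008619
N(d₁) = 0.798852,  N(d₂) = 0.496562,  e^(−rT) = 0.828024
E₀ = V₀·N(d₁) − D·e^(−rT)·N(d₂)
   = 56.4653·0.798852 − 48.0216·0.828024·0.496562 = 25.362622
B₀ = V₀ − E₀ = 56.4653 − 25.362622 = 31.102678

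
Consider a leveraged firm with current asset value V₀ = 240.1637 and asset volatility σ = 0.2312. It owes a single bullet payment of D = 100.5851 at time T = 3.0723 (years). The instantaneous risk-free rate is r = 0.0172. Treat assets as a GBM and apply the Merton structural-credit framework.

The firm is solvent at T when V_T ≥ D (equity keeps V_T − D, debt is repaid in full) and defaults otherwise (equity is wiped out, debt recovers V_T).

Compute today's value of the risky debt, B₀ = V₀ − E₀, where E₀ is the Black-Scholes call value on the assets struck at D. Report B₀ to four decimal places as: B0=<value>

B0=95.1723

d₁ = [ln(V₀/D) + (r + σ²/2)T] / (σ√T)
   = [ln(240.1637/100.5851) + (0.0172 + 0.5·0.2312²)·3.0723] / (0.2312·√3.0723)
   = [0.870317 + 0.134956] / 0.405247 = 2.480643
d₂ = d₁ − σ√T = 2.480643 − 0.405247 = 2.075396
N(d₁) = 0.993443,  N(d₂) = 0.981025,  e^(−rT) = 0.948528
E₀ = V₀·N(d₁) − D·e^(−rT)·N(d₂)
   = 240.1637·0.993443 − 100.5851·0.948528·0.981025 = 144.991411
B₀ = V₀ − E₀ = 240.1637 − 144.991411 = 95.172289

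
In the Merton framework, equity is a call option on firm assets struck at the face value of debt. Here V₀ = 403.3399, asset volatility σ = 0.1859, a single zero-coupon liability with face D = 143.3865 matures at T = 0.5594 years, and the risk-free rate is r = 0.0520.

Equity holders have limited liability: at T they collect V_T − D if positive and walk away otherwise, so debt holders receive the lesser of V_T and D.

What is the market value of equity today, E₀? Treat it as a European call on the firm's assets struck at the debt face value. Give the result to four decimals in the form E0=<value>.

E0=264.0643

d₁ = [ln(V₀/D) + (r + σ²/2)T] / (σ√T)
   = [ln(403.3399/143.3865) + (0.0520 + 0.5·0.1859²)·0.5594] / (0.1859·√0.5594)
   = [1.034236 + 0.038755] / 0.139040 = 7.717122
d₂ = d₁ − σ√T = 7.717122 − 0.139040 = 7.578082
N(d₁) = 1.000000,  N(d₂) = 1.000000,  e^(−rT) = 0.971330
E₀ = V₀·N(d₁) − D·e^(−rT)·N(d₂)
   = 403.3399·1.000000 − 143.3865·0.971330·1.000000 = 264.064261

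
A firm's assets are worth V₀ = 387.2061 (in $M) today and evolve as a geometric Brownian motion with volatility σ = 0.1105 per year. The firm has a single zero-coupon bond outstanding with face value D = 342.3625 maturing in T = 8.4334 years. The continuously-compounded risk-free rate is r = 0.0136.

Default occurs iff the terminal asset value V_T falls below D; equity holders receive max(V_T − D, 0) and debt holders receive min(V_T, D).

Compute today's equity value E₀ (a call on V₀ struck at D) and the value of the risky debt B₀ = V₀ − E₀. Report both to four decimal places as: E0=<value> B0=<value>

E0=96.5315 B0=290.6746

d₁ = [ln(V₀/D) + (r + σ²/2)T] / (σ√T)
   = [ln(387.2061/342.3625) + (0.0136 + 0.5·0.1105²)·8.4334] / (0.1105·√8.4334)
   = [0.123087 + 0.166181] / 0.320896 = 0.901440
d₂ = d₁ − σ√T = 0.901440 − 0.320896 = 0.580545
N(d₁) = 0.816323,  N(d₂) = 0.719226,  e^(−rT) = 0.891639
E₀ = V₀·N(d₁) − D·e^(−rT)·N(d₂)
   = 387.2061·0.816323 − 342.3625·0.891639·0.719226 = 96.531521
B₀ = V₀ − E₀ = 387.2061 − 96.531521 = 290.674579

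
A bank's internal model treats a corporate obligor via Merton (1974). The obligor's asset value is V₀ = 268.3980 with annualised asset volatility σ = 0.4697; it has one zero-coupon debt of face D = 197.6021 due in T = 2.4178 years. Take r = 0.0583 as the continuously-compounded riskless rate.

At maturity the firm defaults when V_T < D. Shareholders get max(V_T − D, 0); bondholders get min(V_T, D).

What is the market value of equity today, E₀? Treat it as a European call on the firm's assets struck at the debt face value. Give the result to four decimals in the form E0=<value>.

d₁ = [ln(V₀/D) + (r + σ²/2)T] / (σ√T)
   = [ln(268.3980/197.6021) + (0.0583 + 0.5·0.4697²)·2.4178] / (0.4697·√2.4178)
   = [0.306216 + 0.407663] / 0.730350 = 0.977448
d₂ = d₁ − σ√T = 0.977448 − 0.730350 = 0.247098
N(d₁) = 0.835826,  N(d₂) = 0.597584,  e^(−rT) = 0.868526
E₀ = V₀·N(d₁) − D·e^(−rT)·N(d₂)
   = 268.3980·0.835826 − 197.6021·0.868526·0.597584 = 121.775208

E0=121.7752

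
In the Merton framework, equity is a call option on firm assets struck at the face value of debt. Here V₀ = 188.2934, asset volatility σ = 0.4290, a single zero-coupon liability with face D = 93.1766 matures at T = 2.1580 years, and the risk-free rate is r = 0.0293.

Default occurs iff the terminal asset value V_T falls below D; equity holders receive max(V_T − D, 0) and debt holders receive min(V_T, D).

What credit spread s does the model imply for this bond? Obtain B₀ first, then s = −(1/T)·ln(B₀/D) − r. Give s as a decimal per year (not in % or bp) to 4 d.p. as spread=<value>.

d₁ = [ln(V₀/D) + (r + σ²/2)T] / (σ√T)
   = [ln(188.2934/93.1766) + (0.0293 + 0.5·0.4290²)·2.1580] / (0.4290·√2.1580)
   = [0.703505 + 0.261810] / 0.630207 = 1.531743
d₂ = d₁ − σ√T = 1.531743 − 0.630207 = 0.901536
N(d₁) = 0.937207,  N(d₂) = 0.816348,  e^(−rT) = 0.938728
E₀ = V₀·N(d₁) − D·e^(−rT)·N(d₂)
   = 188.2934·0.937207 − 93.1766·0.938728·0.816348 = 105.065959
B₀ = V₀ − E₀ = 188.2934 − 105.065959 = 83.227441
spread = −(1/T)·ln(B₀/D) − r = −(1/2.1580)·ln(83.227441/93.1766) − 0.0293 = 0.02302600

spread=0.0230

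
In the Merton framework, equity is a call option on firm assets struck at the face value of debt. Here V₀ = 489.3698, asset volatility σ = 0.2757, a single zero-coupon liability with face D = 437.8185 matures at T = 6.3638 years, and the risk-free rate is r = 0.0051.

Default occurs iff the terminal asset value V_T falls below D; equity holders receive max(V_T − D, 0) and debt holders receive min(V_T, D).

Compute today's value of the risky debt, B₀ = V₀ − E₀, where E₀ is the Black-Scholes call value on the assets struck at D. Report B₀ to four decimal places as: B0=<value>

B0=329.8871

d₁ = [ln(V₀/D) + (r + σ²/2)T] / (σ√T)
   = [ln(489.3698/437.8185) + (0.0051 + 0.5·0.2757²)·6.3638] / (0.2757·√6.3638)
   = [0.111314 + 0.274313] / 0.695497 = 0.554463
d₂ = d₁ − σ√T = 0.554463 − 0.695497 = -0.141034
N(d₁) = 0.710369,  N(d₂) = 0.443922,  e^(−rT) = 0.968066
E₀ = V₀·N(d₁) − D·e^(−rT)·N(d₂)
   = 489.3698·0.710369 − 437.8185·0.968066·0.443922 = 159.482672
B₀ = V₀ − E₀ = 489.3698 − 159.482672 = 329.887128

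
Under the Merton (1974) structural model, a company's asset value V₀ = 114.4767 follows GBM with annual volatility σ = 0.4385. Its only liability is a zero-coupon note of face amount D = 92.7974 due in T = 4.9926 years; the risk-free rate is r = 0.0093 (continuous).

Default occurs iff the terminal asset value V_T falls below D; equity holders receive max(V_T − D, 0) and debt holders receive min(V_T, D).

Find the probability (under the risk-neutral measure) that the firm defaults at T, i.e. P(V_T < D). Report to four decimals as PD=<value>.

PD=0.5903

d₁ = [ln(V₀/D) + (r + σ²/2)T] / (σ√T)
   = [ln(114.4767/92.7974) + (0.0093 + 0.5·0.4385²)·4.9926] / (0.4385·√4.9926)
   = [0.209953 + 0.526425] / 0.979790 = 0.751567
d₂ = d₁ − σ√T = 0.751567 − 0.979790 = -0.228223
risk-neutral PD = N(−d₂) = N(0.228223) = 0.590263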